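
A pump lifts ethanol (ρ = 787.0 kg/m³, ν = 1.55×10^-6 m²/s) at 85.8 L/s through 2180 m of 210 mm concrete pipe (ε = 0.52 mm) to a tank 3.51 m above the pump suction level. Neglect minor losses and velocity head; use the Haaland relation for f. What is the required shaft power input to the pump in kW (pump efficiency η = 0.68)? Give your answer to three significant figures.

V = 4Q/(πD²) = 2.477 m/s; Re = 3.36×10^5; ε/D = 0.00248; f = 0.02527
h_f = f(L/D)V²/2g = 82.05 m
Total head H = z + h_f = 3.51 + 82.05 = 85.56 m
P_hyd = ρgQH = 787.0·9.81·0.0858·85.56 = 56.68 kW
P_shaft = P_hyd/η = 56.68/0.68 = 83.35 kW

P_shaft ≈ 83.3 kW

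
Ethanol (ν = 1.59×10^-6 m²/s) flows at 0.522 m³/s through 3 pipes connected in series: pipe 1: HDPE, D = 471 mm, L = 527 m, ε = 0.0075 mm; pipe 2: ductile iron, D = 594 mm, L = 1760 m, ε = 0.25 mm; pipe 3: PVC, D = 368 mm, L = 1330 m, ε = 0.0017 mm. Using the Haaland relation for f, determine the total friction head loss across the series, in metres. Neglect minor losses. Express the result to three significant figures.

Pipe 1: V = 2.996 m/s, Re = 8.87×10^5, ε/D = 1.59×10^-5, f = 0.01209, h_1 = f(L/D)V²/2g = 6.191 m
Pipe 2: V = 1.884 m/s, Re = 7.04×10^5, ε/D = 4.21×10^-4, f = 0.01680, h_2 = f(L/D)V²/2g = 9.001 m
Pipe 3: V = 4.908 m/s, Re = 1.14×10^6, ε/D = 4.62×10^-6, f = 0.01143, h_3 = f(L/D)V²/2g = 50.70 m
Series → Q common, losses add: H = Σh = 65.90 m

H ≈ 65.9 m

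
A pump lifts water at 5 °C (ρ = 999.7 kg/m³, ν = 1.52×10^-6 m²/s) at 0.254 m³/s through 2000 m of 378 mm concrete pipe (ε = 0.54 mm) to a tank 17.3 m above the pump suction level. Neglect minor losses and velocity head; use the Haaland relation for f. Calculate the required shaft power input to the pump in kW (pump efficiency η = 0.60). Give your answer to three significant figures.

V = 4Q/(πD²) = 2.263 m/s; Re = 5.63×10^5; ε/D = 0.00143; f = 0.02186
h_f = f(L/D)V²/2g = 30.21 m
Total head H = z + h_f = 17.3 + 30.21 = 47.51 m
P_hyd = ρgQH = 999.7·9.81·0.254·47.51 = 118.3 kW
P_shaft = P_hyd/η = 118.3/0.60 = 197.2 kW

P_shaft ≈ 197 kW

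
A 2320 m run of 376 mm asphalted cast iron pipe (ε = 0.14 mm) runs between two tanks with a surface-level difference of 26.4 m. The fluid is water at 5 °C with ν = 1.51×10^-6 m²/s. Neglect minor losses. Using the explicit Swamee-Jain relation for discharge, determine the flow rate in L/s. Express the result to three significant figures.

Q ≈ 249 L/s

Swamee-Jain (Type II): Q = -0.965·√(gD⁵h_f/L)·ln[ε/(3.7D) + √(3.17ν²L/(gD³h_f))]
√(gD⁵h_f/L) = √(9.81·0.376⁵·26.4/2320) = 0.02896
ε/(3.7D) = 1.01×10^-4; √(3.17ν²L/(gD³h_f)) = 3.49×10^-5
Q = -0.965·0.02896·ln(1.355×10^-4) = 0.2489 m³/s
Check: V = 2.24 m/s, Re = 5.58×10^5, f = 0.01681, h_f = 26.6 m ≈ 26.4 m ✓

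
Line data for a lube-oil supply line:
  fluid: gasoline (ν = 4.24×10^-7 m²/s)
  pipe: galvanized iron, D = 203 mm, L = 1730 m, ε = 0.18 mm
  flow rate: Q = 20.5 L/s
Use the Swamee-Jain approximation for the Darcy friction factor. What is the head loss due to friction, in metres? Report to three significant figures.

h_f ≈ 3.53 m

V = 4Q/(πD²) = 4·0.0205/(π·0.203²) = 0.6334 m/s
Re = VD/ν = 0.6334·0.203/4.24×10^-7 = 3.03×10^5 → turbulent
ε/D = 0.18/203 = 8.87×10^-4
Swamee-Jain: f = 0.02025
h_f = f(L/D)V²/(2g) = 0.02025·(1730/0.203)·0.6334²/(2·9.81) = 3.529 m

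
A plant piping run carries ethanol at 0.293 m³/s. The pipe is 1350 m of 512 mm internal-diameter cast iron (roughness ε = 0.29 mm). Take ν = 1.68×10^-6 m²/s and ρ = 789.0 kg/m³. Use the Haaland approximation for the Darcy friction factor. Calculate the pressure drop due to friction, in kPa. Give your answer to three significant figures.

V = 4Q/(πD²) = 4·0.293/(π·0.512²) = 1.423 m/s
Re = VD/ν = 1.423·0.512/1.68×10^-6 = 4.34×10^5 → turbulent
ε/D = 0.29/512 = 5.66×10^-4
Haaland: f = 0.01810
h_f = f(L/D)V²/(2g) = 0.01810·(1350/0.512)·1.423²/(2·9.81) = 4.925 m
Δp = ρg·h_f = 789.0·9.81·4.925 = 38.12 kPa

Δp ≈ 38.1 kPa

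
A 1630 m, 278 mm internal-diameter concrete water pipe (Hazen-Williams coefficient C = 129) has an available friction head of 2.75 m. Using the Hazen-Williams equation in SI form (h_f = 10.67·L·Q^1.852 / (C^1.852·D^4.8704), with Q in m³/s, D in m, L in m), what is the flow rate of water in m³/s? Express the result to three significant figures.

Q ≈ 0.0395 m³/s

Rearranging: Q = [h_f·C^1.852·D^4.8704 / (10.67·L)]^(1/1.852)
Q = [2.75·129^1.852·0.278^4.8704 / (10.67·1630)]^0.540 = 0.03946 m³/s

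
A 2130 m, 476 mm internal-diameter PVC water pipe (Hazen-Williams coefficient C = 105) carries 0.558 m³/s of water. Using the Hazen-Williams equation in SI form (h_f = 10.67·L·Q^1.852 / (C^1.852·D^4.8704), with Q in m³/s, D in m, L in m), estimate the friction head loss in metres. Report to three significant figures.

h_f ≈ 51.8 m

h_f = 10.67·2130·0.558^1.852 / (105^1.852·0.476^4.8704) = 51.79 m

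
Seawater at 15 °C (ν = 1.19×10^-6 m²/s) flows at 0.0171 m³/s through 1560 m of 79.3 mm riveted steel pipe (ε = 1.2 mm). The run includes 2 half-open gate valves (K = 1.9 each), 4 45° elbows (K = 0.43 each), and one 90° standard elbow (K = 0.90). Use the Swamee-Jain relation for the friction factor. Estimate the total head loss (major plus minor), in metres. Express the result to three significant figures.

H_L ≈ 535 m

V = 4Q/(πD²) = 3.462 m/s; V²/2g = 0.6110 m
Re = 2.31×10^5, ε/D = 0.0151 → f = 0.04416 (Swamee-Jain)
Major: h_f = f(L/D)·V²/2g = 0.04416·19672·0.6110 = 530.8 m
Minor: ΣK = 6.42; h_m = ΣK·V²/2g = 3.922 m
Total H_L = 530.8 + 3.922 = 534.7 m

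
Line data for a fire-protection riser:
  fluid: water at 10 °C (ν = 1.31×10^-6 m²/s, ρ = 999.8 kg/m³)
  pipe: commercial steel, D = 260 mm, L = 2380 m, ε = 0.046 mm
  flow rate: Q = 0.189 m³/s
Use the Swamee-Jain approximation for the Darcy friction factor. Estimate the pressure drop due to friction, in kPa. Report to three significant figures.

V = 4Q/(πD²) = 4·0.189/(π·0.260²) = 3.560 m/s
Re = VD/ν = 3.560·0.260/1.31×10^-6 = 7.07×10^5 → turbulent
ε/D = 0.046/260 = 1.77×10^-4
Swamee-Jain: f = 0.01486
h_f = f(L/D)V²/(2g) = 0.01486·(2380/0.260)·3.560²/(2·9.81) = 87.84 m
Δp = ρg·h_f = 999.8·9.81·87.84 = 861.5 kPa

Δp ≈ 862 kPa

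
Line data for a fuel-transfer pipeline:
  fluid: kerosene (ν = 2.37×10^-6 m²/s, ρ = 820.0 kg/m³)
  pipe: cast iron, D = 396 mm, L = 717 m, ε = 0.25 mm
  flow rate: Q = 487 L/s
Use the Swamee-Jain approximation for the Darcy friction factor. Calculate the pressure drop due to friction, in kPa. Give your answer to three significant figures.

V = 4Q/(πD²) = 4·0.487/(π·0.396²) = 3.954 m/s
Re = VD/ν = 3.954·0.396/2.37×10^-6 = 6.61×10^5 → turbulent
ε/D = 0.25/396 = 6.31×10^-4
Swamee-Jain: f = 0.01835
h_f = f(L/D)V²/(2g) = 0.01835·(717/0.396)·3.954²/(2·9.81) = 26.48 m
Δp = ρg·h_f = 820.0·9.81·26.48 = 213.0 kPa

Δp ≈ 213 kPa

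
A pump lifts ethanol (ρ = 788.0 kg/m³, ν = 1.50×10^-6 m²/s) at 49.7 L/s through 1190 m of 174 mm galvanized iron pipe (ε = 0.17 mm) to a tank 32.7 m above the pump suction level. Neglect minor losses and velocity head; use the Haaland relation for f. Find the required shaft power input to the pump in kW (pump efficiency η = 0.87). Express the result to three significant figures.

P_shaft ≈ 28.3 kW

V = 4Q/(πD²) = 2.090 m/s; Re = 2.42×10^5; ε/D = 9.77×10^-4; f = 0.02062
h_f = f(L/D)V²/2g = 31.39 m
Total head H = z + h_f = 32.7 + 31.39 = 64.09 m
P_hyd = ρgQH = 788.0·9.81·0.0497·64.09 = 24.62 kW
P_shaft = P_hyd/η = 24.62/0.87 = 28.30 kW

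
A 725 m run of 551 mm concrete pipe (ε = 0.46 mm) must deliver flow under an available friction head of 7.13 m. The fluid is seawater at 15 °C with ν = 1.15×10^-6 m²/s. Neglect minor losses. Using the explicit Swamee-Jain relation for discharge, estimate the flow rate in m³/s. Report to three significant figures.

Q ≈ 0.563 m³/s

Swamee-Jain (Type II): Q = -0.965·√(gD⁵h_f/L)·ln[ε/(3.7D) + √(3.17ν²L/(gD³h_f))]
√(gD⁵h_f/L) = √(9.81·0.551⁵·7.13/725) = 0.07000
ε/(3.7D) = 2.26×10^-4; √(3.17ν²L/(gD³h_f)) = 1.61×10^-5
Q = -0.965·0.07000·ln(2.418×10^-4) = 0.5625 m³/s
Check: V = 2.36 m/s, Re = 1.13×10^6, f = 0.01920, h_f = 7.16 m ≈ 7.13 m ✓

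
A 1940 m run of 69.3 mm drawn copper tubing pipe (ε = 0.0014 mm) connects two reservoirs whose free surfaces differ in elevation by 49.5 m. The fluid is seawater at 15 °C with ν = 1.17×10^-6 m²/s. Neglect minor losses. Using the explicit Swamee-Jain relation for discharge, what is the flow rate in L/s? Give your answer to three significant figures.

Q ≈ 5.10 L/s

Swamee-Jain (Type II): Q = -0.965·√(gD⁵h_f/L)·ln[ε/(3.7D) + √(3.17ν²L/(gD³h_f))]
√(gD⁵h_f/L) = √(9.81·0.0693⁵·49.5/1940) = 6.325×10^-4
ε/(3.7D) = 5.46×10^-6; √(3.17ν²L/(gD³h_f)) = 2.28×10^-4
Q = -0.965·6.325×10^-4·ln(2.337×10^-4) = 0.005104 m³/s
Check: V = 1.35 m/s, Re = 8.01×10^4, f = 0.01883, h_f = 49.2 m ≈ 49.5 m ✓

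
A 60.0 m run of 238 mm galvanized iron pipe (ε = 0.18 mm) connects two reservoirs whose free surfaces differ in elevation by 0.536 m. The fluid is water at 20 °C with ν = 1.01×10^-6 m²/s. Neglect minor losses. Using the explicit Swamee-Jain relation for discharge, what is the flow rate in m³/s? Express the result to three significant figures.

Q ≈ 0.0653 m³/s

Swamee-Jain (Type II): Q = -0.965·√(gD⁵h_f/L)·ln[ε/(3.7D) + √(3.17ν²L/(gD³h_f))]
√(gD⁵h_f/L) = √(9.81·0.238⁵·0.536/60.0) = 0.008181
ε/(3.7D) = 2.04×10^-4; √(3.17ν²L/(gD³h_f)) = 5.23×10^-5
Q = -0.965·0.008181·ln(2.567×10^-4) = 0.06527 m³/s
Check: V = 1.47 m/s, Re = 3.46×10^5, f = 0.01952, h_f = 0.540 m ≈ 0.536 m ✓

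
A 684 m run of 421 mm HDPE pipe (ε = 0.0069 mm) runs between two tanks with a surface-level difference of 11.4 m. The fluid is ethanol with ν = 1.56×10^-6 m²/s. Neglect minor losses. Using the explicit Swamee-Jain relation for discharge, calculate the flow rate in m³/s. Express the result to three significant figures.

Q ≈ 0.468 m³/s

Swamee-Jain (Type II): Q = -0.965·√(gD⁵h_f/L)·ln[ε/(3.7D) + √(3.17ν²L/(gD³h_f))]
√(gD⁵h_f/L) = √(9.81·0.421⁵·11.4/684) = 0.04650
ε/(3.7D) = 4.43×10^-6; √(3.17ν²L/(gD³h_f)) = 2.51×10^-5
Q = -0.965·0.04650·ln(2.958×10^-5) = 0.4680 m³/s
Check: V = 3.36 m/s, Re = 9.07×10^5, f = 0.01217, h_f = 11.4 m ≈ 11.4 m ✓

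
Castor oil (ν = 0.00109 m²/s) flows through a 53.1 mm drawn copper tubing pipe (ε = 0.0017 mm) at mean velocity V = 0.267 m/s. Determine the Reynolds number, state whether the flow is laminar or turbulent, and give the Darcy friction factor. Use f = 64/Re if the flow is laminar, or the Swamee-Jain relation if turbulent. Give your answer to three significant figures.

Re ≈ 13.0; laminar; f = 64/Re ≈ 4.92

Re = VD/ν = 0.2670·0.0531/0.00109 = 13.0
Re < 2300 → laminar → f = 64/Re = 4.920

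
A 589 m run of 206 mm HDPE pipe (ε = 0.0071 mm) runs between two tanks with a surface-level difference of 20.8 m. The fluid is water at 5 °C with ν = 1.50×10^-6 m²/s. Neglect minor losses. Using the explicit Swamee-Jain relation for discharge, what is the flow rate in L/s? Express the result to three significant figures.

Swamee-Jain (Type II): Q = -0.965·√(gD⁵h_f/L)·ln[ε/(3.7D) + √(3.17ν²L/(gD³h_f))]
√(gD⁵h_f/L) = √(9.81·0.206⁵·20.8/589) = 0.01134
ε/(3.7D) = 9.32×10^-6; √(3.17ν²L/(gD³h_f)) = 4.85×10^-5
Q = -0.965·0.01134·ln(5.785×10^-5) = 0.1067 m³/s
Check: V = 3.20 m/s, Re = 4.40×10^5, f = 0.01389, h_f = 20.8 m ≈ 20.8 m ✓

Q ≈ 107 L/s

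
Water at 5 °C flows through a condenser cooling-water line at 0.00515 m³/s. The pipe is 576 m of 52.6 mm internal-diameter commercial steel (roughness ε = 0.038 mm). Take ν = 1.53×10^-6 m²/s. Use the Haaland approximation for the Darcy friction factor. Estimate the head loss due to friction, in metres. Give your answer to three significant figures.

h_f ≈ 67.2 m

V = 4Q/(πD²) = 4·0.00515/(π·0.0526²) = 2.370 m/s
Re = VD/ν = 2.370·0.0526/1.53×10^-6 = 8.15×10^4 → turbulent
ε/D = 0.038/52.6 = 7.22×10^-4
Haaland: f = 0.02145
h_f = f(L/D)V²/(2g) = 0.02145·(576/0.0526)·2.370²/(2·9.81) = 67.25 m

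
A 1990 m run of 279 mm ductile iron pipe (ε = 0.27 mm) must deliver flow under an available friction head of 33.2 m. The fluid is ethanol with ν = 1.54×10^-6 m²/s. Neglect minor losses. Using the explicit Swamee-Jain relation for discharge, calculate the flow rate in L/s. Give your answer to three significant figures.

Swamee-Jain (Type II): Q = -0.965·√(gD⁵h_f/L)·ln[ε/(3.7D) + √(3.17ν²L/(gD³h_f))]
√(gD⁵h_f/L) = √(9.81·0.279⁵·33.2/1990) = 0.01663
ε/(3.7D) = 2.62×10^-4; √(3.17ν²L/(gD³h_f)) = 4.60×10^-5
Q = -0.965·0.01663·ln(3.075×10^-4) = 0.1298 m³/s
Check: V = 2.12 m/s, Re = 3.85×10^5, f = 0.02040, h_f = 33.4 m ≈ 33.2 m ✓

Q ≈ 130 L/s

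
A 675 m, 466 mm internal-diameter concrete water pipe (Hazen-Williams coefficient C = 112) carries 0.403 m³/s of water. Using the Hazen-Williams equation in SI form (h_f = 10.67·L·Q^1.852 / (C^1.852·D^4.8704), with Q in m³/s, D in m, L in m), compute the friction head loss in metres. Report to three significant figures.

h_f ≈ 8.84 m

h_f = 10.67·675·0.403^1.852 / (112^1.852·0.466^4.8704) = 8.840 m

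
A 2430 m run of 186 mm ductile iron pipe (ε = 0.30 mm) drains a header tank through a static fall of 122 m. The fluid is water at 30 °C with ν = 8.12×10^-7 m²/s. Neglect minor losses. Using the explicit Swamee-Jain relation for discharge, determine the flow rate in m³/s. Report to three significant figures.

Q ≈ 0.0776 m³/s

Swamee-Jain (Type II): Q = -0.965·√(gD⁵h_f/L)·ln[ε/(3.7D) + √(3.17ν²L/(gD³h_f))]
√(gD⁵h_f/L) = √(9.81·0.186⁵·122/2430) = 0.01047
ε/(3.7D) = 4.36×10^-4; √(3.17ν²L/(gD³h_f)) = 2.57×10^-5
Q = -0.965·0.01047·ln(4.616×10^-4) = 0.07761 m³/s
Check: V = 2.86 m/s, Re = 6.54×10^5, f = 0.02257, h_f = 123 m ≈ 122 m ✓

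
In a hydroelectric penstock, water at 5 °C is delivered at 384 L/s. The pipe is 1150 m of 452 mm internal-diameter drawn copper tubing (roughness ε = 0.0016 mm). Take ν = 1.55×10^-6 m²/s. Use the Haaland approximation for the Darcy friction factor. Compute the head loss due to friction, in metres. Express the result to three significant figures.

V = 4Q/(πD²) = 4·0.384/(π·0.452²) = 2.393 m/s
Re = VD/ν = 2.393·0.452/1.55×10^-6 = 6.98×10^5 → turbulent
ε/D = 0.0016/452 = 3.54×10^-6
Haaland: f = 0.01237
h_f = f(L/D)V²/(2g) = 0.01237·(1150/0.452)·2.393²/(2·9.81) = 9.184 m

h_f ≈ 9.18 m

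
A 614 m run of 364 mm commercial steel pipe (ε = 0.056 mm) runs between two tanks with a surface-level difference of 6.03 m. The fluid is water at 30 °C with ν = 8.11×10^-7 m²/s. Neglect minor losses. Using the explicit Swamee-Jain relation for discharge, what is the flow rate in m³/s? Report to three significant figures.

Q ≈ 0.232 m³/s

Swamee-Jain (Type II): Q = -0.965·√(gD⁵h_f/L)·ln[ε/(3.7D) + √(3.17ν²L/(gD³h_f))]
√(gD⁵h_f/L) = √(9.81·0.364⁵·6.03/614) = 0.02481
ε/(3.7D) = 4.16×10^-5; √(3.17ν²L/(gD³h_f)) = 2.12×10^-5
Q = -0.965·0.02481·ln(6.276×10^-5) = 0.2317 m³/s
Check: V = 2.23 m/s, Re = 9.99×10^5, f = 0.01423, h_f = 6.07 m ≈ 6.03 m ✓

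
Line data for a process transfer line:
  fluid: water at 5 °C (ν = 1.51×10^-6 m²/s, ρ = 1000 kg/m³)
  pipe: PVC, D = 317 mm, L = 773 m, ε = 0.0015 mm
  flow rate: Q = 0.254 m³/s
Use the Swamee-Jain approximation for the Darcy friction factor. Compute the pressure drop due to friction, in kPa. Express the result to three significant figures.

Δp ≈ 158 kPa

V = 4Q/(πD²) = 4·0.254/(π·0.317²) = 3.218 m/s
Re = VD/ν = 3.218·0.317/1.51×10^-6 = 6.76×10^5 → turbulent
ε/D = 0.0015/317 = 4.73×10^-6
Swamee-Jain: f = 0.01251
h_f = f(L/D)V²/(2g) = 0.01251·(773/0.317)·3.218²/(2·9.81) = 16.10 m
Δp = ρg·h_f = 1000·9.81·16.10 = 157.9 kPa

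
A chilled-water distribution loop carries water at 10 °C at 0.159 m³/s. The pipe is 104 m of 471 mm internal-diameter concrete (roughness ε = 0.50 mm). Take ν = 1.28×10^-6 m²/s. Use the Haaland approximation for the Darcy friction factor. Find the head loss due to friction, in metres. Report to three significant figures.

h_f ≈ 0.194 m

V = 4Q/(πD²) = 4·0.159/(π·0.471²) = 0.9126 m/s
Re = VD/ν = 0.9126·0.471/1.28×10^-6 = 3.36×10^5 → turbulent
ε/D = 0.50/471 = 0.00106
Haaland: f = 0.02070
h_f = f(L/D)V²/(2g) = 0.02070·(104/0.471)·0.9126²/(2·9.81) = 0.1940 m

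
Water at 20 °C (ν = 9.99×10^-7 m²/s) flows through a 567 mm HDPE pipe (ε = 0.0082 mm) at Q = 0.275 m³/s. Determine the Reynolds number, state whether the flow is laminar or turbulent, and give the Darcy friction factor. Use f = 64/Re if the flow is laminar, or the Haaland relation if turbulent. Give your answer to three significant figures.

Re ≈ 6.18×10^5; turbulent; f ≈ 0.0128

V = 4Q/(πD²) = 1.089 m/s
Re = VD/ν = 1.089·0.567/9.99×10^-7 = 6.18×10^5
Re > 4000 → turbulent; ε/D = 1.45×10^-5
Haaland: f = 0.01278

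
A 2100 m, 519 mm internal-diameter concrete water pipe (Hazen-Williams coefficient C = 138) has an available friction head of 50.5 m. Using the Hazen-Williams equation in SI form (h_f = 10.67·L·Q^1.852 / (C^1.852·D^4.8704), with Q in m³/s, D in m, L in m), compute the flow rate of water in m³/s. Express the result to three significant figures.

Rearranging: Q = [h_f·C^1.852·D^4.8704 / (10.67·L)]^(1/1.852)
Q = [50.5·138^1.852·0.519^4.8704 / (10.67·2100)]^0.540 = 0.9152 m³/s

Q ≈ 0.915 m³/s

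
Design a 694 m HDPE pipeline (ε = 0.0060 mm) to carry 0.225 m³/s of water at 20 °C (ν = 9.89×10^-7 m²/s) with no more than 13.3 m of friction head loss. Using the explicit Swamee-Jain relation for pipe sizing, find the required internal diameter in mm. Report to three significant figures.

Swamee-Jain (Type III): D = 0.66·[ε^1.25·(LQ²/(gh_f))^4.75 + ν·Q^9.4·(L/(gh_f))^5.2]^0.04
LQ²/(gh_f) = 0.2693; L/(gh_f) = 5.319
Term 1 = ε^1.25·(…)^4.75 = 5.84×10^-10; Term 2 = ν·Q^9.4·(…)^5.2 = 4.79×10^-9
D = 0.66·(5.84×10^-10 + 4.79×10^-9)^0.04 = 0.3081 m = 308 mm
Check: V = 3.02 m/s, Re = 9.40×10^5, f = 0.01218, h_f = 12.7 m ≈ 13.3 m ✓

D ≈ 308 mm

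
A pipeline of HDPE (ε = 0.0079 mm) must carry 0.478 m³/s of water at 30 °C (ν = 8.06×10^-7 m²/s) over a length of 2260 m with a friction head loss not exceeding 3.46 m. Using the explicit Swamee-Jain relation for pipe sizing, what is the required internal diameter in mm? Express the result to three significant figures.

D ≈ 685 mm

Swamee-Jain (Type III): D = 0.66·[ε^1.25·(LQ²/(gh_f))^4.75 + ν·Q^9.4·(L/(gh_f))^5.2]^0.04
LQ²/(gh_f) = 15.21; L/(gh_f) = 66.58
Term 1 = ε^1.25·(…)^4.75 = 0.173; Term 2 = ν·Q^9.4·(…)^5.2 = 2.37
D = 0.66·(0.173 + 2.37)^0.04 = 0.6851 m = 685 mm
Check: V = 1.30 m/s, Re = 1.10×10^6, f = 0.01172, h_f = 3.31 m ≈ 3.46 m ✓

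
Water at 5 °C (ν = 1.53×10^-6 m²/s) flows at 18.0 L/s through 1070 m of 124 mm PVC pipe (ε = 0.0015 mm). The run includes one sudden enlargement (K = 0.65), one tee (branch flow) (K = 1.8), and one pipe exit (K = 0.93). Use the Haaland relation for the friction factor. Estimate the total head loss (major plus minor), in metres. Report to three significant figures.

H_L ≈ 17.2 m

V = 4Q/(πD²) = 1.491 m/s; V²/2g = 0.1132 m
Re = 1.21×10^5, ε/D = 1.21×10^-5 → f = 0.01719 (Haaland)
Major: h_f = f(L/D)·V²/2g = 0.01719·8629·0.1132 = 16.80 m
Minor: ΣK = 3.38; h_m = ΣK·V²/2g = 0.3827 m
Total H_L = 16.80 + 0.3827 = 17.18 m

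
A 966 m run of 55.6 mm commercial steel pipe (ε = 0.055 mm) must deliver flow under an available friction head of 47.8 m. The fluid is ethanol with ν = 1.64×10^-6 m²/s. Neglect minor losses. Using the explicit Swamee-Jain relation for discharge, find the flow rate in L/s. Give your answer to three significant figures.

Swamee-Jain (Type II): Q = -0.965·√(gD⁵h_f/L)·ln[ε/(3.7D) + √(3.17ν²L/(gD³h_f))]
√(gD⁵h_f/L) = √(9.81·0.0556⁵·47.8/966) = 5.079×10^-4
ε/(3.7D) = 2.67×10^-4; √(3.17ν²L/(gD³h_f)) = 3.20×10^-4
Q = -0.965·5.079×10^-4·ln(5.870×10^-4) = 0.003646 m³/s
Check: V = 1.50 m/s, Re = 5.09×10^4, f = 0.02409, h_f = 48.1 m ≈ 47.8 m ✓

Q ≈ 3.65 L/s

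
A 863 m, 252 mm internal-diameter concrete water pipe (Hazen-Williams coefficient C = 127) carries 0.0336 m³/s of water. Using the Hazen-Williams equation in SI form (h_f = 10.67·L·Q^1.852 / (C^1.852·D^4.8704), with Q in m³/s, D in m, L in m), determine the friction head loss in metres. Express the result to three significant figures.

h_f ≈ 1.80 m

h_f = 10.67·863·0.0336^1.852 / (127^1.852·0.252^4.8704) = 1.795 m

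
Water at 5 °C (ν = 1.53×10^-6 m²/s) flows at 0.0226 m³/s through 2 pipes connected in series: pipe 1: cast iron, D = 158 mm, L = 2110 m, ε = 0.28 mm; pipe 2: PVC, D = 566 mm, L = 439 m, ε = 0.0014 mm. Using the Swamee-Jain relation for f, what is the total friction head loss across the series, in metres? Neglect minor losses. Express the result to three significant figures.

H ≈ 22.1 m

Pipe 1: V = 1.153 m/s, Re = 1.19×10^5, ε/D = 0.00177, f = 0.02445, h_1 = f(L/D)V²/2g = 22.11 m
Pipe 2: V = 0.08982 m/s, Re = 3.32×10^4, ε/D = 2.47×10^-6, f = 0.02282, h_2 = f(L/D)V²/2g = 0.007279 m
Series → Q common, losses add: H = Σh = 22.12 m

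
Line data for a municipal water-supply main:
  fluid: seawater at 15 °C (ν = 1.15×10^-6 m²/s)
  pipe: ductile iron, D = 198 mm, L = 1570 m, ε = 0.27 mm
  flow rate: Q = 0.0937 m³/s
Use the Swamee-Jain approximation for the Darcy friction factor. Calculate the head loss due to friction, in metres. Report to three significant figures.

V = 4Q/(πD²) = 4·0.0937/(π·0.198²) = 3.043 m/s
Re = VD/ν = 3.043·0.198/1.15×10^-6 = 5.24×10^5 → turbulent
ε/D = 0.27/198 = 0.00136
Swamee-Jain: f = 0.02178
h_f = f(L/D)V²/(2g) = 0.02178·(1570/0.198)·3.043²/(2·9.81) = 81.52 m

h_f ≈ 81.5 m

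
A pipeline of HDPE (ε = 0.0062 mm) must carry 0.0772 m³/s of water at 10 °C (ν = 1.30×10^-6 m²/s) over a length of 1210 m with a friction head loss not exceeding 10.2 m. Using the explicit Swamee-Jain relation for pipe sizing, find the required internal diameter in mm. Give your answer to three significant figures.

D ≈ 247 mm

Swamee-Jain (Type III): D = 0.66·[ε^1.25·(LQ²/(gh_f))^4.75 + ν·Q^9.4·(L/(gh_f))^5.2]^0.04
LQ²/(gh_f) = 0.07207; L/(gh_f) = 12.09
Term 1 = ε^1.25·(…)^4.75 = 1.16×10^-12; Term 2 = ν·Q^9.4·(…)^5.2 = 1.93×10^-11
D = 0.66·(1.16×10^-12 + 1.93×10^-11)^0.04 = 0.2466 m = 247 mm
Check: V = 1.62 m/s, Re = 3.07×10^5, f = 0.01461, h_f = 9.54 m ≈ 10.2 m ✓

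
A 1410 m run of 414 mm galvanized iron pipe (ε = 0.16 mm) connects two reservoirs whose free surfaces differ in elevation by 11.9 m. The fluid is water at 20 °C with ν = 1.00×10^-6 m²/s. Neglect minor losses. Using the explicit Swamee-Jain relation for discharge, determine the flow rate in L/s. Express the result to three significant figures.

Swamee-Jain (Type II): Q = -0.965·√(gD⁵h_f/L)·ln[ε/(3.7D) + √(3.17ν²L/(gD³h_f))]
√(gD⁵h_f/L) = √(9.81·0.414⁵·11.9/1410) = 0.03173
ε/(3.7D) = 1.04×10^-4; √(3.17ν²L/(gD³h_f)) = 2.32×10^-5
Q = -0.965·0.03173·ln(1.277×10^-4) = 0.2746 m³/s
Check: V = 2.04 m/s, Re = 8.44×10^5, f = 0.01658, h_f = 12.0 m ≈ 11.9 m ✓

Q ≈ 275 L/s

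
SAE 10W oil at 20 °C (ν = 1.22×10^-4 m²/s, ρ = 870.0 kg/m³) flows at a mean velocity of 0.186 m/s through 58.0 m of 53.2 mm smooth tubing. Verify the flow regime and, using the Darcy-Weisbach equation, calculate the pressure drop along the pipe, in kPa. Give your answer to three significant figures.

Re = VD/ν = 0.186·0.05320/1.22×10^-4 = 81.1 → laminar (Re < 2300)
f = 64/Re = 0.7891
h_f = f(L/D)V²/(2g) = 0.7891·(58.0/0.05320)·0.186²/(2·9.81) = 1.517 m
Δp = ρg·h_f = 870.0·9.81·1.517 = 12.95 kPa

Δp ≈ 12.9 kPa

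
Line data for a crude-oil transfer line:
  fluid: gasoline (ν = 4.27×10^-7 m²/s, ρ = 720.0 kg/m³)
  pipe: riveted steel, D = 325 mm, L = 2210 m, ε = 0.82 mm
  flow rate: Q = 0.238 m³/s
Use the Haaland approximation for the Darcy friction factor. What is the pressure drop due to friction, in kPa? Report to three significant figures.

Δp ≈ 505 kPa

V = 4Q/(πD²) = 4·0.238/(π·0.325²) = 2.869 m/s
Re = VD/ν = 2.869·0.325/4.27×10^-7 = 2.18×10^6 → turbulent
ε/D = 0.82/325 = 0.00252
Haaland: f = 0.02505
h_f = f(L/D)V²/(2g) = 0.02505·(2210/0.325)·2.869²/(2·9.81) = 71.46 m
Δp = ρg·h_f = 720.0·9.81·71.46 = 504.7 kPa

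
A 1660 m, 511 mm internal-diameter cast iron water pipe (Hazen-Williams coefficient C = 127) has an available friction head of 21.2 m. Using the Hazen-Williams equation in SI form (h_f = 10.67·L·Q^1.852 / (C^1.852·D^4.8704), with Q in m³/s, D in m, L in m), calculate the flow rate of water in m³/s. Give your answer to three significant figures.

Q ≈ 0.574 m³/s

Rearranging: Q = [h_f·C^1.852·D^4.8704 / (10.67·L)]^(1/1.852)
Q = [21.2·127^1.852·0.511^4.8704 / (10.67·1660)]^0.540 = 0.5745 m³/s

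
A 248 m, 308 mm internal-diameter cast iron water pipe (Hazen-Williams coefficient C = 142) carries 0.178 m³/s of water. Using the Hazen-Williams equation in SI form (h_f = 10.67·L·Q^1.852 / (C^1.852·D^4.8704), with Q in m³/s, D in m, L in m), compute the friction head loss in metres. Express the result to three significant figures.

h_f = 10.67·248·0.178^1.852 / (142^1.852·0.308^4.8704) = 3.462 m

h_f ≈ 3.46 m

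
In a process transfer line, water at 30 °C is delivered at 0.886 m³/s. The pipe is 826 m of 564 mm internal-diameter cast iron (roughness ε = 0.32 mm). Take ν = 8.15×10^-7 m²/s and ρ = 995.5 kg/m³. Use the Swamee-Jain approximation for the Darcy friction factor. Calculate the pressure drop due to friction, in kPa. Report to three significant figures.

V = 4Q/(πD²) = 4·0.886/(π·0.564²) = 3.546 m/s
Re = VD/ν = 3.546·0.564/8.15×10^-7 = 2.45×10^6 → turbulent
ε/D = 0.32/564 = 5.67×10^-4
Swamee-Jain: f = 0.01744
h_f = f(L/D)V²/(2g) = 0.01744·(826/0.564)·3.546²/(2·9.81) = 16.37 m
Δp = ρg·h_f = 995.5·9.81·16.37 = 159.9 kPa

Δp ≈ 160 kPa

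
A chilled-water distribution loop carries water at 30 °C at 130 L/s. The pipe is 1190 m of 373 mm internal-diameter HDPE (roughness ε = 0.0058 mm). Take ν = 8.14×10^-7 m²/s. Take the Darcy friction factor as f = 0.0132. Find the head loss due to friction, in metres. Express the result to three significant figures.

h_f ≈ 3.04 m

V = 4Q/(πD²) = 4·0.130/(π·0.373²) = 1.190 m/s
h_f = f(L/D)V²/(2g) = 0.01320·(1190/0.373)·1.190²/(2·9.81) = 3.038 m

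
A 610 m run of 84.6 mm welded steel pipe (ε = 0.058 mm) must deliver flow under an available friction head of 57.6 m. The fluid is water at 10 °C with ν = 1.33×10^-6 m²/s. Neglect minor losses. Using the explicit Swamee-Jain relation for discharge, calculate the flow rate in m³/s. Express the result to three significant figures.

Swamee-Jain (Type II): Q = -0.965·√(gD⁵h_f/L)·ln[ε/(3.7D) + √(3.17ν²L/(gD³h_f))]
√(gD⁵h_f/L) = √(9.81·0.0846⁵·57.6/610) = 0.002004
ε/(3.7D) = 1.85×10^-4; √(3.17ν²L/(gD³h_f)) = 1.00×10^-4
Q = -0.965·0.002004·ln(2.853×10^-4) = 0.01578 m³/s
Check: V = 2.81 m/s, Re = 1.79×10^5, f = 0.02003, h_f = 58.0 m ≈ 57.6 m ✓

Q ≈ 0.0158 m³/s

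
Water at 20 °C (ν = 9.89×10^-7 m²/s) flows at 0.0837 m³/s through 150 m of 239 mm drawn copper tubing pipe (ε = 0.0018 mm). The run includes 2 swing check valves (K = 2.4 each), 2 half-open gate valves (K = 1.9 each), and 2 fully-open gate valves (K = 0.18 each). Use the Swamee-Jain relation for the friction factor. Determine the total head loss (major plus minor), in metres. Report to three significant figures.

H_L ≈ 3.09 m

V = 4Q/(πD²) = 1.866 m/s; V²/2g = 0.1774 m
Re = 4.51×10^5, ε/D = 7.53×10^-6 → f = 0.01345 (Swamee-Jain)
Major: h_f = f(L/D)·V²/2g = 0.01345·627.6·0.1774 = 1.498 m
Minor: ΣK = 8.96; h_m = ΣK·V²/2g = 1.590 m
Total H_L = 1.498 + 1.590 = 3.087 m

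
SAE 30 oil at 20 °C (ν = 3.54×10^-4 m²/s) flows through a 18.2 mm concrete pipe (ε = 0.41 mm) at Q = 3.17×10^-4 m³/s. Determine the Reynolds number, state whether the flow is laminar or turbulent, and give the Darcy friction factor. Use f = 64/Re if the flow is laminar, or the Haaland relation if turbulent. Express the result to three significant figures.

Re ≈ 62.6; laminar; f = 64/Re ≈ 1.02

V = 4Q/(πD²) = 1.219 m/s
Re = VD/ν = 1.219·0.0182/3.54×10^-4 = 62.6
Re < 2300 → laminar → f = 64/Re = 1.022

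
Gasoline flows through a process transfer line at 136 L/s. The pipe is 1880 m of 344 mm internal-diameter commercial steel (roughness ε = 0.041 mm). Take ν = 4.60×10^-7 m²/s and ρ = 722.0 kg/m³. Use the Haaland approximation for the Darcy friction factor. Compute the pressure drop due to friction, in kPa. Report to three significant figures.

Δp ≈ 57.1 kPa

V = 4Q/(πD²) = 4·0.136/(π·0.344²) = 1.463 m/s
Re = VD/ν = 1.463·0.344/4.60×10^-7 = 1.09×10^6 → turbulent
ε/D = 0.041/344 = 1.19×10^-4
Haaland: f = 0.01351
h_f = f(L/D)V²/(2g) = 0.01351·(1880/0.344)·1.463²/(2·9.81) = 8.060 m
Δp = ρg·h_f = 722.0·9.81·8.060 = 57.09 kPa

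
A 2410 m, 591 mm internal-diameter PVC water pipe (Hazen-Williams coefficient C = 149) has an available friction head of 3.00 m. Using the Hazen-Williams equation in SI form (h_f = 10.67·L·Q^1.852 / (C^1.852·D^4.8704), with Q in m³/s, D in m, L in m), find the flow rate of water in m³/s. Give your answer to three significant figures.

Rearranging: Q = [h_f·C^1.852·D^4.8704 / (10.67·L)]^(1/1.852)
Q = [3.00·149^1.852·0.591^4.8704 / (10.67·2410)]^0.540 = 0.2811 m³/s

Q ≈ 0.281 m³/s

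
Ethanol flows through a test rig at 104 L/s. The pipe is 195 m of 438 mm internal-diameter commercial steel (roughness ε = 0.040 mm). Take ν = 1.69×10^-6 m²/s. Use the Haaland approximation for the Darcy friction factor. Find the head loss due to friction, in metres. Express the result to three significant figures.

V = 4Q/(πD²) = 4·0.104/(π·0.438²) = 0.6902 m/s
Re = VD/ν = 0.6902·0.438/1.69×10^-6 = 1.79×10^5 → turbulent
ε/D = 0.040/438 = 9.13×10^-5
Haaland: f = 0.01643
h_f = f(L/D)V²/(2g) = 0.01643·(195/0.438)·0.6902²/(2·9.81) = 0.1776 m

h_f ≈ 0.178 m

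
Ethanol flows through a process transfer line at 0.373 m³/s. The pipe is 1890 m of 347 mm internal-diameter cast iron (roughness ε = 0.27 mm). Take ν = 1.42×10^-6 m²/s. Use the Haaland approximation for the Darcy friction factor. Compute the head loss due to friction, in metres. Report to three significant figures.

V = 4Q/(πD²) = 4·0.373/(π·0.347²) = 3.944 m/s
Re = VD/ν = 3.944·0.347/1.42×10^-6 = 9.64×10^5 → turbulent
ε/D = 0.27/347 = 7.78×10^-4
Haaland: f = 0.01886
h_f = f(L/D)V²/(2g) = 0.01886·(1890/0.347)·3.944²/(2·9.81) = 81.44 m

h_f ≈ 81.4 m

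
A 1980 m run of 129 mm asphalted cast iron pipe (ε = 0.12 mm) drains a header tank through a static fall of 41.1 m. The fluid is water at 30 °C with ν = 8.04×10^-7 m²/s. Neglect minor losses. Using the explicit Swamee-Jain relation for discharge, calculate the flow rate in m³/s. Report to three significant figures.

Swamee-Jain (Type II): Q = -0.965·√(gD⁵h_f/L)·ln[ε/(3.7D) + √(3.17ν²L/(gD³h_f))]
√(gD⁵h_f/L) = √(9.81·0.129⁵·41.1/1980) = 0.002697
ε/(3.7D) = 2.51×10^-4; √(3.17ν²L/(gD³h_f)) = 6.85×10^-5
Q = -0.965·0.002697·ln(3.199×10^-4) = 0.02095 m³/s
Check: V = 1.60 m/s, Re = 2.57×10^5, f = 0.02061, h_f = 41.4 m ≈ 41.1 m ✓

Q ≈ 0.0209 m³/s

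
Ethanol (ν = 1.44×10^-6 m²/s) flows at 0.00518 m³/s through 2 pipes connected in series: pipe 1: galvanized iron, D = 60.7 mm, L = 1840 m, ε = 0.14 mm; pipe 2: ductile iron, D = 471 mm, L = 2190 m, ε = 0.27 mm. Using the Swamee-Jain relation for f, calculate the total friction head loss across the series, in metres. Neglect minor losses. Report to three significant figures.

H ≈ 132 m

Pipe 1: V = 1.790 m/s, Re = 7.55×10^4, ε/D = 0.00231, f = 0.02658, h_1 = f(L/D)V²/2g = 131.6 m
Pipe 2: V = 0.02973 m/s, Re = 9720, ε/D = 5.73×10^-4, f = 0.03219, h_2 = f(L/D)V²/2g = 0.006743 m
Series → Q common, losses add: H = Σh = 131.6 m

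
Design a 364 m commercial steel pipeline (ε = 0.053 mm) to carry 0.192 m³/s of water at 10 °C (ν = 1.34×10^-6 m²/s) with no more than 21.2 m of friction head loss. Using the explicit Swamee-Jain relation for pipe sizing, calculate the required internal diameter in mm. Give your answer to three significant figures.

D ≈ 243 mm

Swamee-Jain (Type III): D = 0.66·[ε^1.25·(LQ²/(gh_f))^4.75 + ν·Q^9.4·(L/(gh_f))^5.2]^0.04
LQ²/(gh_f) = 0.06452; L/(gh_f) = 1.750
Term 1 = ε^1.25·(…)^4.75 = 1.00×10^-11; Term 2 = ν·Q^9.4·(…)^5.2 = 4.51×10^-12
D = 0.66·(1.00×10^-11 + 4.51×10^-12)^0.04 = 0.2432 m = 243 mm
Check: V = 4.13 m/s, Re = 7.50×10^5, f = 0.01522, h_f = 19.8 m ≈ 21.2 m ✓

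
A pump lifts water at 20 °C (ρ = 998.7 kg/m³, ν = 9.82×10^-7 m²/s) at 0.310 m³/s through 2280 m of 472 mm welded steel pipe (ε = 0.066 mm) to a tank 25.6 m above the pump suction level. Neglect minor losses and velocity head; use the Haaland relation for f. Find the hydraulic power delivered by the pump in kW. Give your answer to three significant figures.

V = 4Q/(πD²) = 1.772 m/s; Re = 8.52×10^5; ε/D = 1.40×10^-4; f = 0.01403
h_f = f(L/D)V²/2g = 10.85 m
Total head H = z + h_f = 25.6 + 10.85 = 36.45 m
P_hyd = ρgQH = 998.7·9.81·0.310·36.45 = 110.7 kW

P_hyd ≈ 111 kW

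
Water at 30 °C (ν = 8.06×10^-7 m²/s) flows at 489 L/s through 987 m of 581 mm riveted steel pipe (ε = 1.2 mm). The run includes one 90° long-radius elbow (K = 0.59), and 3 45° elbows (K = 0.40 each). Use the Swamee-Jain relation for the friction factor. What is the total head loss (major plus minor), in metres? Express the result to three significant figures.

H_L ≈ 7.33 m

V = 4Q/(πD²) = 1.844 m/s; V²/2g = 0.1734 m
Re = 1.33×10^6, ε/D = 0.00207 → f = 0.02382 (Swamee-Jain)
Major: h_f = f(L/D)·V²/2g = 0.02382·1699·0.1734 = 7.016 m
Minor: ΣK = 1.79; h_m = ΣK·V²/2g = 0.3104 m
Total H_L = 7.016 + 0.3104 = 7.327 m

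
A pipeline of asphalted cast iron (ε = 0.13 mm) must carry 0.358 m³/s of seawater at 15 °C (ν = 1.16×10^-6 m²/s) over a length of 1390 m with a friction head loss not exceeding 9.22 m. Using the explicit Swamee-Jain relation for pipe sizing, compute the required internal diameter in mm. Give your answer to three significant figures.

D ≈ 485 mm

Swamee-Jain (Type III): D = 0.66·[ε^1.25·(LQ²/(gh_f))^4.75 + ν·Q^9.4·(L/(gh_f))^5.2]^0.04
LQ²/(gh_f) = 1.970; L/(gh_f) = 15.37
Term 1 = ε^1.25·(…)^4.75 = 3.47×10^-4; Term 2 = ν·Q^9.4·(…)^5.2 = 1.10×10^-4
D = 0.66·(3.47×10^-4 + 1.10×10^-4)^0.04 = 0.4852 m = 485 mm
Check: V = 1.94 m/s, Re = 8.10×10^5, f = 0.01563, h_f = 8.55 m ≈ 9.22 m ✓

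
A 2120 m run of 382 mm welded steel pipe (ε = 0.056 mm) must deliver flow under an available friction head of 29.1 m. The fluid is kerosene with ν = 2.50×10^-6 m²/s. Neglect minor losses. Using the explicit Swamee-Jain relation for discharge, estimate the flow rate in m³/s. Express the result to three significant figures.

Q ≈ 0.297 m³/s

Swamee-Jain (Type II): Q = -0.965·√(gD⁵h_f/L)·ln[ε/(3.7D) + √(3.17ν²L/(gD³h_f))]
√(gD⁵h_f/L) = √(9.81·0.382⁵·29.1/2120) = 0.03310
ε/(3.7D) = 3.96×10^-5; √(3.17ν²L/(gD³h_f)) = 5.14×10^-5
Q = -0.965·0.03310·ln(9.100×10^-5) = 0.2972 m³/s
Check: V = 2.59 m/s, Re = 3.96×10^5, f = 0.01535, h_f = 29.2 m ≈ 29.1 m ✓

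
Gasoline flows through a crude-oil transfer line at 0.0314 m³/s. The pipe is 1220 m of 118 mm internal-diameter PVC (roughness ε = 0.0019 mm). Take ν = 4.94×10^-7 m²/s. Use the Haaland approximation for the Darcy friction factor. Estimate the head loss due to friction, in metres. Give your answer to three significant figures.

h_f ≈ 54.7 m

V = 4Q/(πD²) = 4·0.0314/(π·0.118²) = 2.871 m/s
Re = VD/ν = 2.871·0.118/4.94×10^-7 = 6.86×10^5 → turbulent
ε/D = 0.0019/118 = 1.61×10^-5
Haaland: f = 0.01259
h_f = f(L/D)V²/(2g) = 0.01259·(1220/0.118)·2.871²/(2·9.81) = 54.69 m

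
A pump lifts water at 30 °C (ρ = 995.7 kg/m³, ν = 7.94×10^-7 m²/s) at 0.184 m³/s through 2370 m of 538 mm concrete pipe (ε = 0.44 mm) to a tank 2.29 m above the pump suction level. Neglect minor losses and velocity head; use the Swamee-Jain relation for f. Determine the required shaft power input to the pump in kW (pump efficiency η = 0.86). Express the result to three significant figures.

P_shaft ≈ 10.8 kW

V = 4Q/(πD²) = 0.8094 m/s; Re = 5.48×10^5; ε/D = 8.18×10^-4; f = 0.01946
h_f = f(L/D)V²/2g = 2.862 m
Total head H = z + h_f = 2.29 + 2.862 = 5.152 m
P_hyd = ρgQH = 995.7·9.81·0.184·5.152 = 9.259 kW
P_shaft = P_hyd/η = 9.259/0.86 = 10.77 kW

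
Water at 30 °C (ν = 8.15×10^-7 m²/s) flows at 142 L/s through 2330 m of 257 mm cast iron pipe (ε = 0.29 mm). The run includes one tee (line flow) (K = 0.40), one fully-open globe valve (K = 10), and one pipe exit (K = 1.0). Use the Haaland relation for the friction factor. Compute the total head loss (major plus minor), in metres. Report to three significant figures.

H_L ≈ 75.5 m

V = 4Q/(πD²) = 2.737 m/s; V²/2g = 0.3819 m
Re = 8.63×10^5, ε/D = 0.00113 → f = 0.02055 (Haaland)
Major: h_f = f(L/D)·V²/2g = 0.02055·9066·0.3819 = 71.15 m
Minor: ΣK = 11.4; h_m = ΣK·V²/2g = 4.354 m
Total H_L = 71.15 + 4.354 = 75.50 m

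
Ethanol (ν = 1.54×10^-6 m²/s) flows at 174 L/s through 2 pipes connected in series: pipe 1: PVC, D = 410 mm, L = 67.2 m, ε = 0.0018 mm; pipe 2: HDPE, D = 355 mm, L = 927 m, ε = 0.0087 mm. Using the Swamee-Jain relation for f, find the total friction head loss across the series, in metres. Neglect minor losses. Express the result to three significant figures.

H ≈ 5.94 m

Pipe 1: V = 1.318 m/s, Re = 3.51×10^5, ε/D = 4.39×10^-6, f = 0.01402, h_1 = f(L/D)V²/2g = 0.2034 m
Pipe 2: V = 1.758 m/s, Re = 4.05×10^5, ε/D = 2.45×10^-5, f = 0.01394, h_2 = f(L/D)V²/2g = 5.732 m
Series → Q common, losses add: H = Σh = 5.935 m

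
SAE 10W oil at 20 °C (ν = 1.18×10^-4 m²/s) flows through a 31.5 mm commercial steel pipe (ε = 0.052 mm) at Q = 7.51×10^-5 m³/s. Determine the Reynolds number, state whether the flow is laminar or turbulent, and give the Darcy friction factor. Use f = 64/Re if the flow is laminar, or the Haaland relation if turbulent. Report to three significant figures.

V = 4Q/(πD²) = 0.09637 m/s
Re = VD/ν = 0.09637·0.0315/1.18×10^-4 = 25.7
Re < 2300 → laminar → f = 64/Re = 2.488

Re ≈ 25.7; laminar; f = 64/Re ≈ 2.49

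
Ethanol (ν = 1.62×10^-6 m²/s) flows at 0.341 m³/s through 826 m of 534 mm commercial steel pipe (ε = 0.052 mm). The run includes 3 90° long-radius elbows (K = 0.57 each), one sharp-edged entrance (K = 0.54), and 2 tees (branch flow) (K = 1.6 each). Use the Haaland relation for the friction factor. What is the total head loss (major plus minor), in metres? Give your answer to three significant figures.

V = 4Q/(πD²) = 1.523 m/s; V²/2g = 0.1182 m
Re = 5.02×10^5, ε/D = 9.74×10^-5 → f = 0.01423 (Haaland)
Major: h_f = f(L/D)·V²/2g = 0.01423·1547·0.1182 = 2.600 m
Minor: ΣK = 5.45; h_m = ΣK·V²/2g = 0.6440 m
Total H_L = 2.600 + 0.6440 = 3.244 m

H_L ≈ 3.24 m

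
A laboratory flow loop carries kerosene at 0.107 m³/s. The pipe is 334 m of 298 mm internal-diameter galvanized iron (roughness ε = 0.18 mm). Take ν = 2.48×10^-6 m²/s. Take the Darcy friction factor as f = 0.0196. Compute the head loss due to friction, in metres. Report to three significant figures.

V = 4Q/(πD²) = 4·0.107/(π·0.298²) = 1.534 m/s
h_f = f(L/D)V²/(2g) = 0.01960·(334/0.298)·1.534²/(2·9.81) = 2.635 m

h_f ≈ 2.64 m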